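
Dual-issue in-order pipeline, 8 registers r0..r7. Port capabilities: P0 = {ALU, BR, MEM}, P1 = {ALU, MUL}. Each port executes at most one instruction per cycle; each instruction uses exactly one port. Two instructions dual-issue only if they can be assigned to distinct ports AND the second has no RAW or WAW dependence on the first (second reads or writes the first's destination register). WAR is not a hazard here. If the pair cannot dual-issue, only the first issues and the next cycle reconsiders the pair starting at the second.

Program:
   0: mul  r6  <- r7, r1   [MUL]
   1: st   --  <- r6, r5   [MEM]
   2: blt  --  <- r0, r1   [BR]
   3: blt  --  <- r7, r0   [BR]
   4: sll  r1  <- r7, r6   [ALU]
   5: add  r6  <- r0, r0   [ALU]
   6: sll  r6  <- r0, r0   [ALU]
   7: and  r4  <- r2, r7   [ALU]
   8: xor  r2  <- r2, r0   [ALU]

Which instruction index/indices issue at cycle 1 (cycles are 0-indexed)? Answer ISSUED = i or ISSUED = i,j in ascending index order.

ISSUED = 1

c0: i0 mul  RAW r6
c1: i1 st  no-port MEM/BR
c2: i2 blt  no-port BR/BR
c3: i3,i4 blt;sll  2-wide
c4: i5 add  WAW r6
c5: i6,i7 sll;and  2-wide
c6: i8 xor  tail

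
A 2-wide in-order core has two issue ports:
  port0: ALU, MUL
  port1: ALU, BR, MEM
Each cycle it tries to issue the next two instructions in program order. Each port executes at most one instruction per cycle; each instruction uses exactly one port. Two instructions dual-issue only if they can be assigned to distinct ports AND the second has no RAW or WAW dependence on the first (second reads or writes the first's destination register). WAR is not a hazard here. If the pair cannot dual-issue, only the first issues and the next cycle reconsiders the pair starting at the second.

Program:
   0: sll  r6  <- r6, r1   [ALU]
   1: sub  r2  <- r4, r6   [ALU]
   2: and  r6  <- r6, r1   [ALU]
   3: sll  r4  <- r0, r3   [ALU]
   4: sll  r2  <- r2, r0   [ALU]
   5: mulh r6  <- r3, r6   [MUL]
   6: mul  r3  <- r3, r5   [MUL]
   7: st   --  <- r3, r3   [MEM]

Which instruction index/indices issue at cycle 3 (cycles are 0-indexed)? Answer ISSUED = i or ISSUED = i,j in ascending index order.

  cy0 -> i0 (sll) RAW r6
  cy1 -> i1,i2 (sub;and) 2-wide
  cy2 -> i3,i4 (sll;sll) 2-wide
  cy3 -> i5 (mulh) no-port MUL/MUL
  cy4 -> i6 (mul) RAW r3
  cy5 -> i7 (st) tail

ISSUED = 5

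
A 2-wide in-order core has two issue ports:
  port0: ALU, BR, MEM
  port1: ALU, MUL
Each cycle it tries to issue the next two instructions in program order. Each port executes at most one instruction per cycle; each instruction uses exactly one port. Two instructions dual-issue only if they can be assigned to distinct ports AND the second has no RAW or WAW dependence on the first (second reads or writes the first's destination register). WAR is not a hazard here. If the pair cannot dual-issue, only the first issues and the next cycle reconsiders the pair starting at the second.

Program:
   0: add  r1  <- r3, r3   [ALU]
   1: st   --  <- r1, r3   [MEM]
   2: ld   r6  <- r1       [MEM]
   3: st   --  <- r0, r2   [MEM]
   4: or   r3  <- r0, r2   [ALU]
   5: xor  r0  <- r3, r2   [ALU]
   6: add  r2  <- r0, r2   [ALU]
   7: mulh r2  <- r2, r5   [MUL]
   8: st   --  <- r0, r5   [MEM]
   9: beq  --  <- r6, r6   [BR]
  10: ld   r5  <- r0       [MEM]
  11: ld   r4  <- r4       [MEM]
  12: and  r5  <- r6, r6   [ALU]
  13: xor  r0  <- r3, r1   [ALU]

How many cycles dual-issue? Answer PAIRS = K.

PAIRS = 3

t=0 i0:add ; RAW r1
t=1 i1:st ; no-port MEM/MEM
t=2 i2:ld ; no-port MEM/MEM
t=3 i3/i4:st or ; pair
t=4 i5:xor ; RAW r0
t=5 i6:add ; RAW+WAW r2
t=6 i7/i8:mulh st ; pair
t=7 i9:beq ; no-port BR/MEM
t=8 i10:ld ; no-port MEM/MEM
t=9 i11/i12:ld and ; pair
t=10 i13:xor ; tail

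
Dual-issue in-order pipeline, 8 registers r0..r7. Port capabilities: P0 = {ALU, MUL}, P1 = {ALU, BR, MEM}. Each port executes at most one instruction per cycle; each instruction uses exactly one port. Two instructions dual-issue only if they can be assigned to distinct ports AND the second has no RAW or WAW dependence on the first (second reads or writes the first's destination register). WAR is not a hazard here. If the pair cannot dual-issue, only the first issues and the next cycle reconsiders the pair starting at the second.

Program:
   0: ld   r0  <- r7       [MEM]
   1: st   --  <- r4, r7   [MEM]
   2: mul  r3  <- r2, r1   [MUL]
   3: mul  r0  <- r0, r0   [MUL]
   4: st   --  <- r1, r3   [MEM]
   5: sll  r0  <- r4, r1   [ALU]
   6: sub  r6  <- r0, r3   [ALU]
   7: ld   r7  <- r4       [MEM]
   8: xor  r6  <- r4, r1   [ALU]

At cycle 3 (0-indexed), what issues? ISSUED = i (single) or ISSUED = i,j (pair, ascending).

t=0 i0:ld.MEM ; no-port MEM/MEM
t=1 i1/i2:st.MEM/mul.MUL ; pair
t=2 i3/i4:mul.MUL/st.MEM ; pair
t=3 i5:sll.ALU ; RAW r0
t=4 i6/i7:sub.ALU/ld.MEM ; pair
t=5 i8:xor.ALU ; tail

ISSUED = 5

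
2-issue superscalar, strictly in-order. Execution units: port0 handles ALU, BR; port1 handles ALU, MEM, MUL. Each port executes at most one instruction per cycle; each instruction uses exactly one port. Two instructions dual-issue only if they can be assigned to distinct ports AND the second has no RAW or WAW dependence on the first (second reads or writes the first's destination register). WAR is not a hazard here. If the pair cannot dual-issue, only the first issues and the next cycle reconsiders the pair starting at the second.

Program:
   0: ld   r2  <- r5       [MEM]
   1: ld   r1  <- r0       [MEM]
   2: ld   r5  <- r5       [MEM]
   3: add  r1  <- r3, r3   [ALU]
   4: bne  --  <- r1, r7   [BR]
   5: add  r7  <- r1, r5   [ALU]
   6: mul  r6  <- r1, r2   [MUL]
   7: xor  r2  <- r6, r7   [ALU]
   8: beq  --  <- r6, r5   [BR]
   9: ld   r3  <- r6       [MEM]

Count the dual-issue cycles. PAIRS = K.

  cy0 -> i0 (ld.MEM) no-port MEM/MEM
  cy1 -> i1 (ld.MEM) no-port MEM/MEM
  cy2 -> i2/i3 (ld.MEM;add.ALU) dual
  cy3 -> i4/i5 (bne.BR;add.ALU) dual
  cy4 -> i6 (mul.MUL) RAW r6
  cy5 -> i7/i8 (xor.ALU;beq.BR) dual
  cy6 -> i9 (ld.MEM) tail

PAIRS = 3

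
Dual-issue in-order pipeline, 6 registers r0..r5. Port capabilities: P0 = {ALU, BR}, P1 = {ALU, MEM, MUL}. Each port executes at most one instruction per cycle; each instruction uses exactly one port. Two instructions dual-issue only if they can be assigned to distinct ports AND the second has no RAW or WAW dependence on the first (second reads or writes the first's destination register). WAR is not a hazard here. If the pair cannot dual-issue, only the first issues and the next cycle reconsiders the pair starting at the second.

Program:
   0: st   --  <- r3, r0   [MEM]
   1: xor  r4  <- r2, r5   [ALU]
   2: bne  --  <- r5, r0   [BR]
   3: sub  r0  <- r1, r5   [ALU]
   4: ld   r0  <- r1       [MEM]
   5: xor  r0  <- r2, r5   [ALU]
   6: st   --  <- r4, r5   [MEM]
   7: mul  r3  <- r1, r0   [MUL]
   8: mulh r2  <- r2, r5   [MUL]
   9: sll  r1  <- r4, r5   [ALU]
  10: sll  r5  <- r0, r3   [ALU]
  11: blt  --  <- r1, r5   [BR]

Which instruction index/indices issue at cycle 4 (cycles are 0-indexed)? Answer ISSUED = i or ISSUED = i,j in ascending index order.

ISSUED = 7

  cy0 -> i0+i1 (st+xor) pair
  cy1 -> i2+i3 (bne+sub) pair
  cy2 -> i4 (ld) WAW r0
  cy3 -> i5+i6 (xor+st) pair
  cy4 -> i7 (mul) no-port MUL/MUL
  cy5 -> i8+i9 (mulh+sll) pair
  cy6 -> i10 (sll) RAW r5
  cy7 -> i11 (blt) tail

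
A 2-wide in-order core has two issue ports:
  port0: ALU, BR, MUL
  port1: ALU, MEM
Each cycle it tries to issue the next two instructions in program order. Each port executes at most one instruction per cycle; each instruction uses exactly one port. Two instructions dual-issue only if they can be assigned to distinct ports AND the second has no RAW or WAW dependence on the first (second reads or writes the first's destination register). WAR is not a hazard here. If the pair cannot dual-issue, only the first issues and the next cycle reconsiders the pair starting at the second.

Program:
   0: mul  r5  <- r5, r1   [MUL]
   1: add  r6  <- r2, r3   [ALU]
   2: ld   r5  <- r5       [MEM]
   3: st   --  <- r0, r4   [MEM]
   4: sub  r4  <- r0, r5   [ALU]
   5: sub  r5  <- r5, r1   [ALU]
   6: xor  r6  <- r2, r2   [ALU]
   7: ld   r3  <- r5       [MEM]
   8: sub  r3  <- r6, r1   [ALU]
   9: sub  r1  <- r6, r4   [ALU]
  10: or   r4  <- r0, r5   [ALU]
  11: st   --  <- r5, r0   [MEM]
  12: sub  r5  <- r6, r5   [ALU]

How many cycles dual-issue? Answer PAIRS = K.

c0: i0&i1 mul.MUL/add.ALU  2-wide
c1: i2 ld.MEM  no-port MEM/MEM
c2: i3&i4 st.MEM/sub.ALU  2-wide
c3: i5&i6 sub.ALU/xor.ALU  2-wide
c4: i7 ld.MEM  WAW r3
c5: i8&i9 sub.ALU/sub.ALU  2-wide
c6: i10&i11 or.ALU/st.MEM  2-wide
c7: i12 sub.ALU  tail

PAIRS = 5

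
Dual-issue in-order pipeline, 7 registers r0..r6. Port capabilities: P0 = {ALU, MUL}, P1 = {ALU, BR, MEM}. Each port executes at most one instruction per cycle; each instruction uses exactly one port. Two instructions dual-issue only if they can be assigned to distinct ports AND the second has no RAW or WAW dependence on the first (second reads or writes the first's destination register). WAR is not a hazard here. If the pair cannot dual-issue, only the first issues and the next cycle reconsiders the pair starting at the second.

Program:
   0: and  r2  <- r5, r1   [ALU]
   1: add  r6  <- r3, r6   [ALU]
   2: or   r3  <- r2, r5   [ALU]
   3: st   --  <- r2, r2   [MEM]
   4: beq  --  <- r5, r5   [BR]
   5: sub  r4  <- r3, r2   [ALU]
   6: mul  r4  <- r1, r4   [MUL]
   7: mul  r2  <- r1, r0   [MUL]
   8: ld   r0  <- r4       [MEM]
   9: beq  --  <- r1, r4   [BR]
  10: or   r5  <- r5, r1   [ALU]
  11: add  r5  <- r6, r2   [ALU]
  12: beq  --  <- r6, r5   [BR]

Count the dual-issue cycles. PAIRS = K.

PAIRS = 5

t=0 i0+i1:and/add ; dual
t=1 i2+i3:or/st ; dual
t=2 i4+i5:beq/sub ; dual
t=3 i6:mul ; no-port MUL/MUL
t=4 i7+i8:mul/ld ; dual
t=5 i9+i10:beq/or ; dual
t=6 i11:add ; RAW r5
t=7 i12:beq ; tail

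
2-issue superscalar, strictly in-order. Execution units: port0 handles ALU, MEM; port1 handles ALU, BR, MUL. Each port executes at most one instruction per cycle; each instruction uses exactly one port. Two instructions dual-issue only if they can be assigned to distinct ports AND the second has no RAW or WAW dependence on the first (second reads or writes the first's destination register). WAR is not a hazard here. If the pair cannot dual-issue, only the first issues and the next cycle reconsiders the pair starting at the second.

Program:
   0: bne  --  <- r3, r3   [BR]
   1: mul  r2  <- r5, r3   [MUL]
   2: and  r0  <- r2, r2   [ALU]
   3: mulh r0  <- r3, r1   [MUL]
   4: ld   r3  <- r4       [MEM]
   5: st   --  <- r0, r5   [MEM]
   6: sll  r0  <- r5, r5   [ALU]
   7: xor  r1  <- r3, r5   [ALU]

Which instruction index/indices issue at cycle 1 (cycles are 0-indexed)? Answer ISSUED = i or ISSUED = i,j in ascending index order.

  cy0 -> i0 (bne) no-port BR/MUL
  cy1 -> i1 (mul) RAW r2
  cy2 -> i2 (and) WAW r0
  cy3 -> i3/i4 (mulh+ld) 2-wide
  cy4 -> i5/i6 (st+sll) 2-wide
  cy5 -> i7 (xor) tail

ISSUED = 1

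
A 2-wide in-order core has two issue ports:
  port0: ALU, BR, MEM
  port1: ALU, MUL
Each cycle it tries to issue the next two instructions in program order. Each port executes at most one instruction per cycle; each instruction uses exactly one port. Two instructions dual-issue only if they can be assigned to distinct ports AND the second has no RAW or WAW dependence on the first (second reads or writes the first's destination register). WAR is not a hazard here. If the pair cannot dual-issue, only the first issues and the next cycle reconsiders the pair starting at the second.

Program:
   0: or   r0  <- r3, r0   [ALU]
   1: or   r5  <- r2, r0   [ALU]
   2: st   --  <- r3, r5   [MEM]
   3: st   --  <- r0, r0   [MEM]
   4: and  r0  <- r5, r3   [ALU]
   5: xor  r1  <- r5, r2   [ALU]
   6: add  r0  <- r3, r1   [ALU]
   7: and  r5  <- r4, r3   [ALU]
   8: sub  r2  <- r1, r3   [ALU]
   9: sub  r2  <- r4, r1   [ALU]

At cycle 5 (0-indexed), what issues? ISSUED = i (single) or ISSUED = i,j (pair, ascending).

#0 head=0: or.ALU i0 RAW r0
#1 head=1: or.ALU i1 RAW r5
#2 head=2: st.MEM i2 no-port MEM/MEM
#3 head=3: st.MEM/and.ALU i3,i4 dual
#4 head=5: xor.ALU i5 RAW r1
#5 head=6: add.ALU/and.ALU i6,i7 dual
#6 head=8: sub.ALU i8 WAW r2
#7 head=9: sub.ALU i9 tail

ISSUED = 6,7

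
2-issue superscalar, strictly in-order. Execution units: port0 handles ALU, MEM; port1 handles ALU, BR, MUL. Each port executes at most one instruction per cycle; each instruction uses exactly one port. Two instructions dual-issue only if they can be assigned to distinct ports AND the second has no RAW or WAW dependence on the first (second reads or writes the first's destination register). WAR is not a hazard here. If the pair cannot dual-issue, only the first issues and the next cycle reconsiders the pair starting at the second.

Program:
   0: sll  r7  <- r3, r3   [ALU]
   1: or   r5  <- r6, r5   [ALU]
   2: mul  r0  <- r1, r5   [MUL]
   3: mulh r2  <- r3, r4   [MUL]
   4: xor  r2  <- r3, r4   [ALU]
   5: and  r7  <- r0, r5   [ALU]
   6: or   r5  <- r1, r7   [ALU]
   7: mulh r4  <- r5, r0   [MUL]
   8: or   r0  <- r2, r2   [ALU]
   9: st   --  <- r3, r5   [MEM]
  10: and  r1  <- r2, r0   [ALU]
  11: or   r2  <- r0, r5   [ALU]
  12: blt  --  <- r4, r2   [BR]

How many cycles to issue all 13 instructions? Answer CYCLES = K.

#0 head=0: sll.ALU or.ALU i0,i1 dual
#1 head=2: mul.MUL i2 no-port MUL/MUL
#2 head=3: mulh.MUL i3 WAW r2
#3 head=4: xor.ALU and.ALU i4,i5 dual
#4 head=6: or.ALU i6 RAW r5
#5 head=7: mulh.MUL or.ALU i7,i8 dual
#6 head=9: st.MEM and.ALU i9,i10 dual
#7 head=11: or.ALU i11 RAW r2
#8 head=12: blt.BR i12 tail

CYCLES = 9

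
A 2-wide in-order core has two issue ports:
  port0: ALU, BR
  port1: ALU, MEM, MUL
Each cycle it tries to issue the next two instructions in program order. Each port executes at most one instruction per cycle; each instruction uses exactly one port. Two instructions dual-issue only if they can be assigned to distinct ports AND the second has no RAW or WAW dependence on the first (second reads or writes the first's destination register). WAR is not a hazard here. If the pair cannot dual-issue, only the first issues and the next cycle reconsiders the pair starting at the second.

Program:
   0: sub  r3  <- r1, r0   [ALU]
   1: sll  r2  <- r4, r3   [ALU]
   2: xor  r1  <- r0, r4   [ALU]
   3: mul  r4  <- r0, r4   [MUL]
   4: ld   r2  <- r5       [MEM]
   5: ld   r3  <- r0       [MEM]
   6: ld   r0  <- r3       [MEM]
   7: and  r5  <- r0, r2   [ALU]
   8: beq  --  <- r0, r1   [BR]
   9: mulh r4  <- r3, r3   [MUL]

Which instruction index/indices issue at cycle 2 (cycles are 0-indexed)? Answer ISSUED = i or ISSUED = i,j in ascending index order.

  cy0 -> i0 (sub) RAW r3
  cy1 -> i1,i2 (sll/xor) dual
  cy2 -> i3 (mul) no-port MUL/MEM
  cy3 -> i4 (ld) no-port MEM/MEM
  cy4 -> i5 (ld) no-port MEM/MEM
  cy5 -> i6 (ld) RAW r0
  cy6 -> i7,i8 (and/beq) dual
  cy7 -> i9 (mulh) tail

ISSUED = 3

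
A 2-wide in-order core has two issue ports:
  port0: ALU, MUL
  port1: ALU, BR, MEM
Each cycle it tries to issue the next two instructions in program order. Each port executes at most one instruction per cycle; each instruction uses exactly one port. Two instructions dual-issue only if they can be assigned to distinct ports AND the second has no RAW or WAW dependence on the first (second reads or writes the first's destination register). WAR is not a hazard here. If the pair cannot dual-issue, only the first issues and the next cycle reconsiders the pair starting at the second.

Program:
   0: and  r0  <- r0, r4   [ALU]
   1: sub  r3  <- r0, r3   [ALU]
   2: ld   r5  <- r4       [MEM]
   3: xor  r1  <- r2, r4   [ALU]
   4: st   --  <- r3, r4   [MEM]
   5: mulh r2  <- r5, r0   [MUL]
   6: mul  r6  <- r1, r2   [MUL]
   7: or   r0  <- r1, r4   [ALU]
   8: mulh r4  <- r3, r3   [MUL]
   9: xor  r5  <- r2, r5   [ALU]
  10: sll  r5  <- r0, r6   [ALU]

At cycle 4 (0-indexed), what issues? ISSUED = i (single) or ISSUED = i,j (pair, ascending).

#0 head=0: and i0 RAW r0
#1 head=1: sub;ld i1,i2 pair
#2 head=3: xor;st i3,i4 pair
#3 head=5: mulh i5 no-port MUL/MUL
#4 head=6: mul;or i6,i7 pair
#5 head=8: mulh;xor i8,i9 pair
#6 head=10: sll i10 tail

ISSUED = 6,7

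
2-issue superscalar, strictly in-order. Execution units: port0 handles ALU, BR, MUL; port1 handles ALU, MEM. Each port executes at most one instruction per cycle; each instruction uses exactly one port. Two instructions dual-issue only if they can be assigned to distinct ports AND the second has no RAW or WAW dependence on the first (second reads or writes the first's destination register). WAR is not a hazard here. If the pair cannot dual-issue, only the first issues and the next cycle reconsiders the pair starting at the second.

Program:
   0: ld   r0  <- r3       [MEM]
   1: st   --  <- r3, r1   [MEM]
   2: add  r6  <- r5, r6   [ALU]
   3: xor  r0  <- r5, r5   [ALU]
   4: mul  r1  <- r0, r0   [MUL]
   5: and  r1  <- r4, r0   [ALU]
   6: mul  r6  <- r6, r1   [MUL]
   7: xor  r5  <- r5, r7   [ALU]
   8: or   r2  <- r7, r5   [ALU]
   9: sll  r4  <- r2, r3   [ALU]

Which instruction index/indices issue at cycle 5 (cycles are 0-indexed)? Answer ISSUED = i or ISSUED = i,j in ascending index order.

t=0 i0:ld ; no-port MEM/MEM
t=1 i1&i2:st add ; pair
t=2 i3:xor ; RAW r0
t=3 i4:mul ; WAW r1
t=4 i5:and ; RAW r1
t=5 i6&i7:mul xor ; pair
t=6 i8:or ; RAW r2
t=7 i9:sll ; tail

ISSUED = 6,7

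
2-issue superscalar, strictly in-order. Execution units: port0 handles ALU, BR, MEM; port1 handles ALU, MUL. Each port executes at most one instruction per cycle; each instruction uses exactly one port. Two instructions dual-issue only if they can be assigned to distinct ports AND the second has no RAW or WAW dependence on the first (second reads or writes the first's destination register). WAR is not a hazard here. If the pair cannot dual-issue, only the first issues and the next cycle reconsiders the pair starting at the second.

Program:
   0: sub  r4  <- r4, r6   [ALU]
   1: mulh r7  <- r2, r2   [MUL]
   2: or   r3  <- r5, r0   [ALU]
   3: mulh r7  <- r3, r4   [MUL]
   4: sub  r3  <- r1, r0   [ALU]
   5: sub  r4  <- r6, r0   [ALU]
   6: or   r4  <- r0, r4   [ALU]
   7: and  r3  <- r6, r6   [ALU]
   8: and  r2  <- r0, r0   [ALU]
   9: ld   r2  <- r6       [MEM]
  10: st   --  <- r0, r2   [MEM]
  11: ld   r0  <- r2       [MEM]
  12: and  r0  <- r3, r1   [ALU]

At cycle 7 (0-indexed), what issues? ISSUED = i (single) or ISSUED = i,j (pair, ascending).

ISSUED = 10

t=0 i0,i1:sub.ALU+mulh.MUL ; dual
t=1 i2:or.ALU ; RAW r3
t=2 i3,i4:mulh.MUL+sub.ALU ; dual
t=3 i5:sub.ALU ; RAW+WAW r4
t=4 i6,i7:or.ALU+and.ALU ; dual
t=5 i8:and.ALU ; WAW r2
t=6 i9:ld.MEM ; no-port MEM/MEM
t=7 i10:st.MEM ; no-port MEM/MEM
t=8 i11:ld.MEM ; WAW r0
t=9 i12:and.ALU ; tail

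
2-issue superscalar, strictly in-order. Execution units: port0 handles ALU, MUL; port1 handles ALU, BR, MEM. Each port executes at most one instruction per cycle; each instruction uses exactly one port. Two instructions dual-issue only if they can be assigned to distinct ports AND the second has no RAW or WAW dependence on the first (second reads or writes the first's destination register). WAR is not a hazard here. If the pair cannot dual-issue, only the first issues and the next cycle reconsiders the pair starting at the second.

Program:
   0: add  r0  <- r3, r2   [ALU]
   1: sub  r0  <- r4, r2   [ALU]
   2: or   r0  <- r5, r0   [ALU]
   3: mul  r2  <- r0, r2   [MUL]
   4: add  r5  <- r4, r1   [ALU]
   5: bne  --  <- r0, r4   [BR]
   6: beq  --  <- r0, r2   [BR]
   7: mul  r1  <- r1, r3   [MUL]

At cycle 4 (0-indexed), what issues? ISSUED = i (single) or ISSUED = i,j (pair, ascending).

ISSUED = 5

c0: i0 add  WAW r0
c1: i1 sub  RAW+WAW r0
c2: i2 or  RAW r0
c3: i3,i4 mul;add  pair
c4: i5 bne  no-port BR/BR
c5: i6,i7 beq;mul  pair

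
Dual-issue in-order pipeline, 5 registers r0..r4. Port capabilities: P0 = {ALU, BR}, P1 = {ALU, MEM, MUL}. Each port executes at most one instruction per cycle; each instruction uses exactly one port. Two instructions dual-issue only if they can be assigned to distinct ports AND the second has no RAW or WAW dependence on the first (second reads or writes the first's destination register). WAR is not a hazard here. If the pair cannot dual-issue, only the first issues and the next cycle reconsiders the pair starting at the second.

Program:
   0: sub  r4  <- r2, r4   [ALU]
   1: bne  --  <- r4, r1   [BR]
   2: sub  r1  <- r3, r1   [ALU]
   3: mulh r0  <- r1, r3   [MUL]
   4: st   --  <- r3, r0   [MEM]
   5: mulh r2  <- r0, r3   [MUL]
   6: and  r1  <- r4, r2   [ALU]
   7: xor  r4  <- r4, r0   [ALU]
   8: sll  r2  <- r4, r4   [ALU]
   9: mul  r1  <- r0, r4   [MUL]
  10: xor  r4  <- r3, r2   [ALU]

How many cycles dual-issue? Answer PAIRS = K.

t=0 i0:sub ; RAW r4
t=1 i1,i2:bne/sub ; 2-wide
t=2 i3:mulh ; no-port MUL/MEM
t=3 i4:st ; no-port MEM/MUL
t=4 i5:mulh ; RAW r2
t=5 i6,i7:and/xor ; 2-wide
t=6 i8,i9:sll/mul ; 2-wide
t=7 i10:xor ; tail

PAIRS = 3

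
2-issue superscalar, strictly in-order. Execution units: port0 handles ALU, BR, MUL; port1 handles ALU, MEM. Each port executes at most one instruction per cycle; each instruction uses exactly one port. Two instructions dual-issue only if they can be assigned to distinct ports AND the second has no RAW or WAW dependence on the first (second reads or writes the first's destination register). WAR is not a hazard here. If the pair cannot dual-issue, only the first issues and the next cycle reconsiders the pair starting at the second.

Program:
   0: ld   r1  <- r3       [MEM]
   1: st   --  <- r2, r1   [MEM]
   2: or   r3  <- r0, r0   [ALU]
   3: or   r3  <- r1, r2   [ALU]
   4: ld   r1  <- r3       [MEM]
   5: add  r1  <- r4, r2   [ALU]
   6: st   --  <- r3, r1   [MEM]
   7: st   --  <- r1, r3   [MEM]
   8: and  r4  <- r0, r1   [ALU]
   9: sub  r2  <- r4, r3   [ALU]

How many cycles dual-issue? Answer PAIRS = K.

#0 head=0: ld.MEM i0 no-port MEM/MEM
#1 head=1: st.MEM+or.ALU i1/i2 2-wide
#2 head=3: or.ALU i3 RAW r3
#3 head=4: ld.MEM i4 WAW r1
#4 head=5: add.ALU i5 RAW r1
#5 head=6: st.MEM i6 no-port MEM/MEM
#6 head=7: st.MEM+and.ALU i7/i8 2-wide
#7 head=9: sub.ALU i9 tail

PAIRS = 2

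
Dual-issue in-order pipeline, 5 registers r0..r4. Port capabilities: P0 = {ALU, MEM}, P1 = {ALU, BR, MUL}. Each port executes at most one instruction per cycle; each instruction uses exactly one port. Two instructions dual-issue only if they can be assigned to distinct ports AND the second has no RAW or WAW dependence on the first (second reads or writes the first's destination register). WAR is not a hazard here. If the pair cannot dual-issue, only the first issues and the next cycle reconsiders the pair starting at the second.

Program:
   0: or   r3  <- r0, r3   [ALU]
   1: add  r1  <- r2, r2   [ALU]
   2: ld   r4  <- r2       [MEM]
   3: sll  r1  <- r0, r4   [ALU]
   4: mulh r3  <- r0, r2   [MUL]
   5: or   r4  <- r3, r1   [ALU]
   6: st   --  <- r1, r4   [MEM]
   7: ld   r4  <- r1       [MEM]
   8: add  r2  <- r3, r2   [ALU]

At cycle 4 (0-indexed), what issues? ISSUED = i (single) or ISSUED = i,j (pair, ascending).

t=0 i0&i1:or.ALU add.ALU ; pair
t=1 i2:ld.MEM ; RAW r4
t=2 i3&i4:sll.ALU mulh.MUL ; pair
t=3 i5:or.ALU ; RAW r4
t=4 i6:st.MEM ; no-port MEM/MEM
t=5 i7&i8:ld.MEM add.ALU ; pair

ISSUED = 6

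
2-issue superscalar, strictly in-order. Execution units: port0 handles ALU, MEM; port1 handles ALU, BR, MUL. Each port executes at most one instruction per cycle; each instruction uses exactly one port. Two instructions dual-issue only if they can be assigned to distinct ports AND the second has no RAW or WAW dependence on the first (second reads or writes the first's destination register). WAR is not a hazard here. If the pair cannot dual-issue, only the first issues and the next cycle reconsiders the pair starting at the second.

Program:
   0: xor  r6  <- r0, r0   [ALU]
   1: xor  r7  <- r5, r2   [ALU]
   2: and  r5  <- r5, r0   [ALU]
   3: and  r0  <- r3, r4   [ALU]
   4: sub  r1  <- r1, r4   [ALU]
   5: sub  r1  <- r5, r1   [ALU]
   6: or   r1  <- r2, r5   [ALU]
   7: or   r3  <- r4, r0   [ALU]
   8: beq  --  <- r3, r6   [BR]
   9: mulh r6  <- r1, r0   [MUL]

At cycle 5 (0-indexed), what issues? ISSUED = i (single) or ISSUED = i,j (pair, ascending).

ISSUED = 8

c0: i0,i1 xor.ALU xor.ALU  dual
c1: i2,i3 and.ALU and.ALU  dual
c2: i4 sub.ALU  RAW+WAW r1
c3: i5 sub.ALU  WAW r1
c4: i6,i7 or.ALU or.ALU  dual
c5: i8 beq.BR  no-port BR/MUL
c6: i9 mulh.MUL  tail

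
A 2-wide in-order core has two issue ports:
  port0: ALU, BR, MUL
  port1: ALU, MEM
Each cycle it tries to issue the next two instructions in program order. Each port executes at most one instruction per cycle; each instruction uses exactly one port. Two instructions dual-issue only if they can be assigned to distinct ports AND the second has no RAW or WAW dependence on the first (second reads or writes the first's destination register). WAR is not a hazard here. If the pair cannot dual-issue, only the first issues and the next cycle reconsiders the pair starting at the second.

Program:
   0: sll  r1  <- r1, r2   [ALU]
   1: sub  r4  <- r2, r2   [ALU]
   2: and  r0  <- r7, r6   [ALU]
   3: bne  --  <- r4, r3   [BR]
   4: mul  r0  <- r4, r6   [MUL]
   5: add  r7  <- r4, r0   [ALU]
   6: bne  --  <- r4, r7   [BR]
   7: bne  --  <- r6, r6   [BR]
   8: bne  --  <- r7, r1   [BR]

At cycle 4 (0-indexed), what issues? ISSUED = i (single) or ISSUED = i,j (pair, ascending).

[0] i0,i1  sll.ALU;sub.ALU  -- dual
[1] i2,i3  and.ALU;bne.BR  -- dual
[2] i4  mul.MUL  -- RAW r0
[3] i5  add.ALU  -- RAW r7
[4] i6  bne.BR  -- no-port BR/BR
[5] i7  bne.BR  -- no-port BR/BR
[6] i8  bne.BR  -- tail

ISSUED = 6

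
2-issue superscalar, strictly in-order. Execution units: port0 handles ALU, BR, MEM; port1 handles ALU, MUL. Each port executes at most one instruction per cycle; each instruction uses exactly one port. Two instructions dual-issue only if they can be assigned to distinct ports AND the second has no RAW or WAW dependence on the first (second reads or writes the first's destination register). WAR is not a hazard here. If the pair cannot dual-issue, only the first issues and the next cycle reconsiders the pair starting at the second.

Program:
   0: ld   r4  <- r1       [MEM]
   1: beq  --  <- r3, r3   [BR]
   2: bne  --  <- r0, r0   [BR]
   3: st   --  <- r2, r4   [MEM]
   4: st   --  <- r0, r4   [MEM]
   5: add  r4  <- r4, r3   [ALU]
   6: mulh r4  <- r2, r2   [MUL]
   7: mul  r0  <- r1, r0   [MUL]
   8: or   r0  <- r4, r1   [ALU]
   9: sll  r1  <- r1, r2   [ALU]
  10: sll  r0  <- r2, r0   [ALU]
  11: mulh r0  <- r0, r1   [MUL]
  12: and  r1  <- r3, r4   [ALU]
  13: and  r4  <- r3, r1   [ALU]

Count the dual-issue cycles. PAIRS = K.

PAIRS = 3

[0] i0  ld  -- no-port MEM/BR
[1] i1  beq  -- no-port BR/BR
[2] i2  bne  -- no-port BR/MEM
[3] i3  st  -- no-port MEM/MEM
[4] i4&i5  st;add  -- pair
[5] i6  mulh  -- no-port MUL/MUL
[6] i7  mul  -- WAW r0
[7] i8&i9  or;sll  -- pair
[8] i10  sll  -- RAW+WAW r0
[9] i11&i12  mulh;and  -- pair
[10] i13  and  -- tail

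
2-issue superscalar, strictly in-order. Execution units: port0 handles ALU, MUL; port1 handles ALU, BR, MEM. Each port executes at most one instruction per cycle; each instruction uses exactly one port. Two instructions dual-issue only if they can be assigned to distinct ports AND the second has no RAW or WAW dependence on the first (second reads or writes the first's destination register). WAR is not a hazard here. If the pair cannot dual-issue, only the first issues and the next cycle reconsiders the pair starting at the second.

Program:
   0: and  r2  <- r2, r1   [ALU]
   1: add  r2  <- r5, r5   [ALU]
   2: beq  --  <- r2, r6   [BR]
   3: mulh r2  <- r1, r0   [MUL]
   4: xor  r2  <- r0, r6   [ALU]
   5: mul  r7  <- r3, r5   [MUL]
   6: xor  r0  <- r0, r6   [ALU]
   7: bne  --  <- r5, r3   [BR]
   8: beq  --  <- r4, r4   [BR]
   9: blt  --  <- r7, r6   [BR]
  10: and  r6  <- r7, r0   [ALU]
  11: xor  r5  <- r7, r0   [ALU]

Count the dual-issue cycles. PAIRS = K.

t=0 i0:and ; WAW r2
t=1 i1:add ; RAW r2
t=2 i2+i3:beq/mulh ; pair
t=3 i4+i5:xor/mul ; pair
t=4 i6+i7:xor/bne ; pair
t=5 i8:beq ; no-port BR/BR
t=6 i9+i10:blt/and ; pair
t=7 i11:xor ; tail

PAIRS = 4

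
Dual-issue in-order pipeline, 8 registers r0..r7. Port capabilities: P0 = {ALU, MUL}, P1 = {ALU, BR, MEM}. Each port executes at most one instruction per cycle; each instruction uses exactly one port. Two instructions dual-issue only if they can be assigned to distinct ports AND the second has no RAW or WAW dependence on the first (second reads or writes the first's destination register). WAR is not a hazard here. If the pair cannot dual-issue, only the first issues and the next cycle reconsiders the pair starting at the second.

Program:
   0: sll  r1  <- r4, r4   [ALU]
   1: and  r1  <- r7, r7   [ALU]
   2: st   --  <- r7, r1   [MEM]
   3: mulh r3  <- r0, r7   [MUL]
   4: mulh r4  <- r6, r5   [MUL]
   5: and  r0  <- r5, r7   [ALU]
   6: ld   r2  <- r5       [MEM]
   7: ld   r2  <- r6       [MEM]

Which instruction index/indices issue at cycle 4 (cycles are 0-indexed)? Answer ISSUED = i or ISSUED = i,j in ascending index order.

ISSUED = 6

  cy0 -> i0 (sll) WAW r1
  cy1 -> i1 (and) RAW r1
  cy2 -> i2&i3 (st mulh) 2-wide
  cy3 -> i4&i5 (mulh and) 2-wide
  cy4 -> i6 (ld) no-port MEM/MEM
  cy5 -> i7 (ld) tail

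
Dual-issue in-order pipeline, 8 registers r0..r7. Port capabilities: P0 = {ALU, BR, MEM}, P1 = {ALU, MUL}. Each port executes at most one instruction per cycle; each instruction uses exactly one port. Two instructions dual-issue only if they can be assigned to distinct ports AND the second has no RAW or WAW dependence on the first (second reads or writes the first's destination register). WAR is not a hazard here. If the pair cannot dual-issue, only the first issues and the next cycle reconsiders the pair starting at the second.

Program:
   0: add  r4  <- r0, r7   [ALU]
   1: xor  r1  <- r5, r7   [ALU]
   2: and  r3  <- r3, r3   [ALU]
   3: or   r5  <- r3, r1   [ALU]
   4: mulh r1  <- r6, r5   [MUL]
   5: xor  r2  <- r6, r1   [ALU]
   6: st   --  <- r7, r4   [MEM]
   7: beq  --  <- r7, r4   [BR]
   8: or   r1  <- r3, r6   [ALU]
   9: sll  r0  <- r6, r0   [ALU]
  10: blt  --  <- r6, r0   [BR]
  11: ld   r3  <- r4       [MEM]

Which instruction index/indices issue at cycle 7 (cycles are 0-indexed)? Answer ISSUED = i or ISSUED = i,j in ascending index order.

ISSUED = 10

[0] i0+i1  add+xor  -- 2-wide
[1] i2  and  -- RAW r3
[2] i3  or  -- RAW r5
[3] i4  mulh  -- RAW r1
[4] i5+i6  xor+st  -- 2-wide
[5] i7+i8  beq+or  -- 2-wide
[6] i9  sll  -- RAW r0
[7] i10  blt  -- no-port BR/MEM
[8] i11  ld  -- tail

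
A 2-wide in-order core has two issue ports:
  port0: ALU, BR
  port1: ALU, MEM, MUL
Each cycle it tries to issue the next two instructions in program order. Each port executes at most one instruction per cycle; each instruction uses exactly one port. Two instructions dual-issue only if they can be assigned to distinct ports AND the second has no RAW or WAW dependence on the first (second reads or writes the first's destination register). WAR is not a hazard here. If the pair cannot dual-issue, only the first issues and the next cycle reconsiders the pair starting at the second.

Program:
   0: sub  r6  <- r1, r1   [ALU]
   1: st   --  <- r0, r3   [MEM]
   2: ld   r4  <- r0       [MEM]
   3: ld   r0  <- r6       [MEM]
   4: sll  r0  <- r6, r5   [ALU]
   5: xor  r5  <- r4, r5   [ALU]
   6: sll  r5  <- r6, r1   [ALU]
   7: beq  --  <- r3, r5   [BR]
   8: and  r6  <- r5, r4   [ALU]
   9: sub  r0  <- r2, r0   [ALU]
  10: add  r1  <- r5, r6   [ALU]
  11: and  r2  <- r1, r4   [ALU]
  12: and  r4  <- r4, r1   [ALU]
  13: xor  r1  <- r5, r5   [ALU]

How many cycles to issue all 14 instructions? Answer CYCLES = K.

CYCLES = 9

  cy0 -> i0,i1 (sub+st) dual
  cy1 -> i2 (ld) no-port MEM/MEM
  cy2 -> i3 (ld) WAW r0
  cy3 -> i4,i5 (sll+xor) dual
  cy4 -> i6 (sll) RAW r5
  cy5 -> i7,i8 (beq+and) dual
  cy6 -> i9,i10 (sub+add) dual
  cy7 -> i11,i12 (and+and) dual
  cy8 -> i13 (xor) tail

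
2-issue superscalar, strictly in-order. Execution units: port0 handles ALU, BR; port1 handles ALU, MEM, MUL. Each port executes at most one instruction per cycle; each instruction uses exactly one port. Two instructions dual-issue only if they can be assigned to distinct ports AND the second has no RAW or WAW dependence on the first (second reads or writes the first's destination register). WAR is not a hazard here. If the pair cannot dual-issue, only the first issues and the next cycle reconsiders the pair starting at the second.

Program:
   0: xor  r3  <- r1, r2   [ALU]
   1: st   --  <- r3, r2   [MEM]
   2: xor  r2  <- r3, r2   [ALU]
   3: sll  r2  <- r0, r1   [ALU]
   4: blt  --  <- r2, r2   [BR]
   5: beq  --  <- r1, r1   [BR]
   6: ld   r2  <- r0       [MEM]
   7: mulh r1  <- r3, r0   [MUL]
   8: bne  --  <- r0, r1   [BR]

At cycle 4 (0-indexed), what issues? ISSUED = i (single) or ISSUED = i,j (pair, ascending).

ISSUED = 5,6

0. xor @i0  | RAW r3
1. st xor @i1&i2  | dual
2. sll @i3  | RAW r2
3. blt @i4  | no-port BR/BR
4. beq ld @i5&i6  | dual
5. mulh @i7  | RAW r1
6. bne @i8  | tail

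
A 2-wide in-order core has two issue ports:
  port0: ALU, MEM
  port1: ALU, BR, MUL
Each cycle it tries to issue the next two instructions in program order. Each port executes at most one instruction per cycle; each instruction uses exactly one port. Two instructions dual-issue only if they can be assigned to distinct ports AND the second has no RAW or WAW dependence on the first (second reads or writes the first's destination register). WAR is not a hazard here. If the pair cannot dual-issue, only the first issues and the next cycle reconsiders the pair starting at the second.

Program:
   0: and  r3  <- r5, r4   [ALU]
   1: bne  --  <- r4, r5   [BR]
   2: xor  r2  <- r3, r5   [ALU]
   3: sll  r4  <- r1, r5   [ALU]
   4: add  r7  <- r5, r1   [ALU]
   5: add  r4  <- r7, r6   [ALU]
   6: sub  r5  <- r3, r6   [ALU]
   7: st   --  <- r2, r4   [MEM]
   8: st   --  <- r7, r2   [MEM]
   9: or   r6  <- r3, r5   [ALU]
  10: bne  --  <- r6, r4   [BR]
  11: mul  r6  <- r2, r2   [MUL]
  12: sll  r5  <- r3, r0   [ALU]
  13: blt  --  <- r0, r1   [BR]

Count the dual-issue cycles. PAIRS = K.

c0: i0/i1 and bne  pair
c1: i2/i3 xor sll  pair
c2: i4 add  RAW r7
c3: i5/i6 add sub  pair
c4: i7 st  no-port MEM/MEM
c5: i8/i9 st or  pair
c6: i10 bne  no-port BR/MUL
c7: i11/i12 mul sll  pair
c8: i13 blt  tail

PAIRS = 5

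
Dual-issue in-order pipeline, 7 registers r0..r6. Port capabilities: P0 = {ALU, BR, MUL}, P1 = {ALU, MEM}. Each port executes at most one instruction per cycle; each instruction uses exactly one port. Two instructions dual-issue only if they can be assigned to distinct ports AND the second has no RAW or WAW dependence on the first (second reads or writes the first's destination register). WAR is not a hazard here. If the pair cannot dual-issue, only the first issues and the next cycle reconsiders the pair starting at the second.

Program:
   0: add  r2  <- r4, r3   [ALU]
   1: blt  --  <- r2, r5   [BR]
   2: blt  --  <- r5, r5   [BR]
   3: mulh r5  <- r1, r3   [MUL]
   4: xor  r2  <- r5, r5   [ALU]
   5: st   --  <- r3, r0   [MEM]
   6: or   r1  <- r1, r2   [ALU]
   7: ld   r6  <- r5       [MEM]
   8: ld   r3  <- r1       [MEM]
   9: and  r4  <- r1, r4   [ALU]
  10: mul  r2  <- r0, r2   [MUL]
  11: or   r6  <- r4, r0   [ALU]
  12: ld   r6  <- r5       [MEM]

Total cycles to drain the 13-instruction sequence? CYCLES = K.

  cy0 -> i0 (add) RAW r2
  cy1 -> i1 (blt) no-port BR/BR
  cy2 -> i2 (blt) no-port BR/MUL
  cy3 -> i3 (mulh) RAW r5
  cy4 -> i4/i5 (xor+st) dual
  cy5 -> i6/i7 (or+ld) dual
  cy6 -> i8/i9 (ld+and) dual
  cy7 -> i10/i11 (mul+or) dual
  cy8 -> i12 (ld) tail

CYCLES = 9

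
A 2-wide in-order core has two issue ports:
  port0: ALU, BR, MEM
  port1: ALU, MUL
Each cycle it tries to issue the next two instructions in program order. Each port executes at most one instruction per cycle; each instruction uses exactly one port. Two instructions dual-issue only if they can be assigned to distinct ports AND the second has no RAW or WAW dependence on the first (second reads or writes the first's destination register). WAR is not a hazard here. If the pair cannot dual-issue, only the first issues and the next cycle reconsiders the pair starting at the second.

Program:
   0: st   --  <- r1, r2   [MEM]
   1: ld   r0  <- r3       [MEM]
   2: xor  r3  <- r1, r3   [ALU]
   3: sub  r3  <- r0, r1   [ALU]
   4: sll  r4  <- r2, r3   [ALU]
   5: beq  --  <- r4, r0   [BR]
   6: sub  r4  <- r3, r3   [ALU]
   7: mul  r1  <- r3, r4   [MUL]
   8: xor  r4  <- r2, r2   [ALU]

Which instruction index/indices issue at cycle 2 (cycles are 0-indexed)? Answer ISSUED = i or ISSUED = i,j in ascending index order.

#0 head=0: st i0 no-port MEM/MEM
#1 head=1: ld+xor i1/i2 pair
#2 head=3: sub i3 RAW r3
#3 head=4: sll i4 RAW r4
#4 head=5: beq+sub i5/i6 pair
#5 head=7: mul+xor i7/i8 pair

ISSUED = 3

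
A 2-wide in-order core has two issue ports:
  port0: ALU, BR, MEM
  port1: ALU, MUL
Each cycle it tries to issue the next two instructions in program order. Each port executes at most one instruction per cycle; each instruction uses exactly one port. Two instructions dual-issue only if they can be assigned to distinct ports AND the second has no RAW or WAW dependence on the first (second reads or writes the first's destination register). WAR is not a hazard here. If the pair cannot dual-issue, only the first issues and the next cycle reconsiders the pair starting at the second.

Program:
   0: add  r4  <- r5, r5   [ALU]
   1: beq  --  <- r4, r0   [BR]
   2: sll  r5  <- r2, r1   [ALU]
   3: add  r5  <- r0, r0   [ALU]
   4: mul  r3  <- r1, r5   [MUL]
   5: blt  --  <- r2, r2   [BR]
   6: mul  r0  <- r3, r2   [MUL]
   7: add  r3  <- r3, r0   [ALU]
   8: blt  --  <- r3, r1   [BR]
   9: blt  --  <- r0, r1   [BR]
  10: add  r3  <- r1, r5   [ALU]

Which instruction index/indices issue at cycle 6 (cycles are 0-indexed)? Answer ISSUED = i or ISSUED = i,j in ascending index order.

ISSUED = 8

0. add @i0  | RAW r4
1. beq sll @i1,i2  | dual
2. add @i3  | RAW r5
3. mul blt @i4,i5  | dual
4. mul @i6  | RAW r0
5. add @i7  | RAW r3
6. blt @i8  | no-port BR/BR
7. blt add @i9,i10  | dual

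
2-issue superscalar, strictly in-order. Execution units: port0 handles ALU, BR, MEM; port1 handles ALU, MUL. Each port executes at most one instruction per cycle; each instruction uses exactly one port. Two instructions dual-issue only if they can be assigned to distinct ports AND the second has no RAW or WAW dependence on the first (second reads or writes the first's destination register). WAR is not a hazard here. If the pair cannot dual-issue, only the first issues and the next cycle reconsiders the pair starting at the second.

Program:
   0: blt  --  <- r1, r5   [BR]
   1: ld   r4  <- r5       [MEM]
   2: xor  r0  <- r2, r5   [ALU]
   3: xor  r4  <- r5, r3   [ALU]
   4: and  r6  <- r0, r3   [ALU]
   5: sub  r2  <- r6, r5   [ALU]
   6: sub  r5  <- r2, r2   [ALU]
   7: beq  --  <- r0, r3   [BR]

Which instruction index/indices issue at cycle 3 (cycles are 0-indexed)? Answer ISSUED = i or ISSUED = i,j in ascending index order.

#0 head=0: blt.BR i0 no-port BR/MEM
#1 head=1: ld.MEM/xor.ALU i1/i2 2-wide
#2 head=3: xor.ALU/and.ALU i3/i4 2-wide
#3 head=5: sub.ALU i5 RAW r2
#4 head=6: sub.ALU/beq.BR i6/i7 2-wide

ISSUED = 5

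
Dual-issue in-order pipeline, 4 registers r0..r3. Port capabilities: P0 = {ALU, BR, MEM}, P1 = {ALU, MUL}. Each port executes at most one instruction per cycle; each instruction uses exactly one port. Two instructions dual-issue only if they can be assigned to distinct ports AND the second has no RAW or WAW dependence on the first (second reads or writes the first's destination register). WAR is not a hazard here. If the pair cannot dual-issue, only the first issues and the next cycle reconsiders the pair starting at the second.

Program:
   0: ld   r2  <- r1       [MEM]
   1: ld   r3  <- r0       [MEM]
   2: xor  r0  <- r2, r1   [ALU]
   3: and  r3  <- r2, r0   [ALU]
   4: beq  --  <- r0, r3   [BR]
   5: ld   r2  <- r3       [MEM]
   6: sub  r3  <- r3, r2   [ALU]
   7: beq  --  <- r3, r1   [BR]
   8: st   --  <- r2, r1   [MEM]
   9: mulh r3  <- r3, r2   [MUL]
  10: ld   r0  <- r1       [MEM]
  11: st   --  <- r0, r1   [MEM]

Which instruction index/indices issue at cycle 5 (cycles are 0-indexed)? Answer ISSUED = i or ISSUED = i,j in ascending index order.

0. ld @i0  | no-port MEM/MEM
1. ld xor @i1/i2  | 2-wide
2. and @i3  | RAW r3
3. beq @i4  | no-port BR/MEM
4. ld @i5  | RAW r2
5. sub @i6  | RAW r3
6. beq @i7  | no-port BR/MEM
7. st mulh @i8/i9  | 2-wide
8. ld @i10  | no-port MEM/MEM
9. st @i11  | tail

ISSUED = 6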